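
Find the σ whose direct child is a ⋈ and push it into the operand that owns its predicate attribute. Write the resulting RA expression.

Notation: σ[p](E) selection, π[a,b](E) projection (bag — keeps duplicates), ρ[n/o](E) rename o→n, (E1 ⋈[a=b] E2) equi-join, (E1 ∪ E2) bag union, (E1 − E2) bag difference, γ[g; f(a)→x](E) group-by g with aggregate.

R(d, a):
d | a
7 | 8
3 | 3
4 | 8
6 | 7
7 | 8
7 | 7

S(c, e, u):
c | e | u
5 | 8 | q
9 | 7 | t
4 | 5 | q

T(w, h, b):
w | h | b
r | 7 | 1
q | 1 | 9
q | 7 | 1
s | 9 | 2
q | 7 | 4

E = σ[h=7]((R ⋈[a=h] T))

σ filters on h, owned by the right side.
E' = (R ⋈[a=h] σ[h=7](T))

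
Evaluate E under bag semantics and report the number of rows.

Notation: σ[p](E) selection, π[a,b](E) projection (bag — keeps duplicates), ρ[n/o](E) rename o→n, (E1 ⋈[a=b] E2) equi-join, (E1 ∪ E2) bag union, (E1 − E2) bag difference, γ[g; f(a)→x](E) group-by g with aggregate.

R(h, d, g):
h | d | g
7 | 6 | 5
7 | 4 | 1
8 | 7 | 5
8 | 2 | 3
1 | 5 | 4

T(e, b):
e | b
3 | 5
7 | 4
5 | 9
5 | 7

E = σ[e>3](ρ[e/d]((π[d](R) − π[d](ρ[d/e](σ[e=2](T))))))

Row counts bottom-up:
  R → 5
  π[d](R) → 5
  T → 4
  σ[e=2](T) → 0
  ρ[d/e](σ[e=2](T)) → 0
  π[d](ρ[d/e](σ[e=2](T))) → 0
  (π[d](R) − π[d](ρ[d/e](σ[e=2](T)))) → 5
  ρ[e/d]((π[d](R) − π[d](ρ[d/e](σ[e=2](T))))) → 5
  σ[e>3](ρ[e/d]((π[d](R) − π[d](ρ[d/e](σ[e=2](T)))))) → 4

|E| = 4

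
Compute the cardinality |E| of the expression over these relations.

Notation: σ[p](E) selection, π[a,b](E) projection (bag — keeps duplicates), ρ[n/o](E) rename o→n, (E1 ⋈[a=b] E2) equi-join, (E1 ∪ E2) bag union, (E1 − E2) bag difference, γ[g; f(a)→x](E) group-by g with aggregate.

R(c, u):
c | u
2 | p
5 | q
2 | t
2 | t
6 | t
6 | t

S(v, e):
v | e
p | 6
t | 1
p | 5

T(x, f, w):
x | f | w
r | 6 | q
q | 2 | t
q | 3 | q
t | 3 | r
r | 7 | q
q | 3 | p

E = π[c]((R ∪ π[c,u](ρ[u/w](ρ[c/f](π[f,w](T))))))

Subexpression sizes:
  R → 6
  T → 6
  π[f,w](T) → 6
  ρ[c/f](π[f,w](T)) → 6
  ρ[u/w](ρ[c/f](π[f,w](T))) → 6
  π[c,u](ρ[u/w](ρ[c/f](π[f,w](T)))) → 6
  (R ∪ π[c,u](ρ[u/w](ρ[c/f](π[f,w](T))))) → 12
  π[c]((R ∪ π[c,u](ρ[u/w](ρ[c/f](π[f,w](T)))))) → 12

|E| = 12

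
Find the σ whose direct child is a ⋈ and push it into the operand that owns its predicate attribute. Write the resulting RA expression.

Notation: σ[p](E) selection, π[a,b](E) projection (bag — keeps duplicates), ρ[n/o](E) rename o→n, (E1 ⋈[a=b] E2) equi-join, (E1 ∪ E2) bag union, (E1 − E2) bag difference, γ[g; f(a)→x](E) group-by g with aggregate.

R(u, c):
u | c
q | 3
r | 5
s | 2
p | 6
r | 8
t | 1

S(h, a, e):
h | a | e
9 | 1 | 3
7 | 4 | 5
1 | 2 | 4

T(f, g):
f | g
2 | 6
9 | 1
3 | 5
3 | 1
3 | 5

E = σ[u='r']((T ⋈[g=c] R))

σ filters on u, owned by the right side.
E' = (T ⋈[g=c] σ[u='r'](R))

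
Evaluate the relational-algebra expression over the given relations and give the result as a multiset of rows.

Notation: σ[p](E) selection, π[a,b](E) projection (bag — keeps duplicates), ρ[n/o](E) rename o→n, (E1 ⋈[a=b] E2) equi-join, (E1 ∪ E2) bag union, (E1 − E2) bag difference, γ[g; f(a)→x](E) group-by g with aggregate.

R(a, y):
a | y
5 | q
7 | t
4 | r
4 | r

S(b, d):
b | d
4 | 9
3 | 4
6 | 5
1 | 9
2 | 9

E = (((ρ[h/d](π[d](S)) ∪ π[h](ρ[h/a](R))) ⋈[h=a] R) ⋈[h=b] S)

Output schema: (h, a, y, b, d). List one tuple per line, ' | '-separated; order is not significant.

Row counts bottom-up:
  S → 5
  π[d](S) → 5
  ρ[h/d](π[d](S)) → 5
  R → 4
  ρ[h/a](R) → 4
  π[h](ρ[h/a](R)) → 4
  (ρ[h/d](π[d](S)) ∪ π[h](ρ[h/a](R))) → 9
  R → 4
  ((ρ[h/d](π[d](S)) ∪ π[h](ρ[h/a](R))) ⋈[h=a] R) → 9
  S → 5
  (((ρ[h/d](π[d](S)) ∪ π[h](ρ[h/a](R))) ⋈[h=a] R) ⋈[h=b] S) → 6

== RESULT ==
h | a | y | b | d
4 | 4 | r | 4 | 9
4 | 4 | r | 4 | 9
4 | 4 | r | 4 | 9
4 | 4 | r | 4 | 9
4 | 4 | r | 4 | 9
4 | 4 | r | 4 | 9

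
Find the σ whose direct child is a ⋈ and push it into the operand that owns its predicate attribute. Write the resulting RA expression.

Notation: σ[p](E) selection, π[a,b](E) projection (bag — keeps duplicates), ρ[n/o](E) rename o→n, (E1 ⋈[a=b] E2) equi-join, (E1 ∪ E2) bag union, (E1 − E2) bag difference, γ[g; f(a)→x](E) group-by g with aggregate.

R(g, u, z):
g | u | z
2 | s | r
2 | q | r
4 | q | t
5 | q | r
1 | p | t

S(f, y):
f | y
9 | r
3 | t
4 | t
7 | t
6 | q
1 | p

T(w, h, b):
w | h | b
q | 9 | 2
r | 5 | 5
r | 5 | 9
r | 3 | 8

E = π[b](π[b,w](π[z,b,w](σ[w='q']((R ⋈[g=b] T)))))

σ filters on w, owned by the right side.
E' = π[b](π[b,w](π[z,b,w]((R ⋈[g=b] σ[w='q'](T)))))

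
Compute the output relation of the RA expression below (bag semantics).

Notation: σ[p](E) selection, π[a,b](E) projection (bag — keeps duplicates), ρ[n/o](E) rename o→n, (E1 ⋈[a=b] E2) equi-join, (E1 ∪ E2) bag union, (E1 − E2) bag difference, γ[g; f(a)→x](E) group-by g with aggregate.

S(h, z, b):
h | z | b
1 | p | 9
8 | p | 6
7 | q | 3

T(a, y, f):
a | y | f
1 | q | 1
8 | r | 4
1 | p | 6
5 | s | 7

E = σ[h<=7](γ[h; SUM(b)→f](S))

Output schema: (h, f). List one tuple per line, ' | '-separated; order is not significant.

Row counts bottom-up:
  S → 3
  γ[h; SUM(b)→f](S) → 3
  σ[h<=7](γ[h; SUM(b)→f](S)) → 2

== RESULT ==
h | f
1 | 9
7 | 3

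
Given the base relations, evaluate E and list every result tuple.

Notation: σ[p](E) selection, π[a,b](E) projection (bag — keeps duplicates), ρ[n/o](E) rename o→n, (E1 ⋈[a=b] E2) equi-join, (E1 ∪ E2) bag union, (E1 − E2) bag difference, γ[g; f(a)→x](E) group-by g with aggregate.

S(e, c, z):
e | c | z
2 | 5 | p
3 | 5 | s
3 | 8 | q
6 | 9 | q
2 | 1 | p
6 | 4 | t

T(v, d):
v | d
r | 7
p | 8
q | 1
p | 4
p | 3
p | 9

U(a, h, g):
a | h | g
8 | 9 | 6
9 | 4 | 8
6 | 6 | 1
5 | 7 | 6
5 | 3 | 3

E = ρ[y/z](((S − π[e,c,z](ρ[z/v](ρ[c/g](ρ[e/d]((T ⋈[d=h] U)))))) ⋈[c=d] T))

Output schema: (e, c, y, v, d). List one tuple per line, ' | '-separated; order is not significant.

Per-node cardinality:
  S → 6
  T → 6
  U → 5
  (T ⋈[d=h] U) → 4
  ρ[e/d]((T ⋈[d=h] U)) → 4
  ρ[c/g](ρ[e/d]((T ⋈[d=h] U))) → 4
  ρ[z/v](ρ[c/g](ρ[e/d]((T ⋈[d=h] U)))) → 4
  π[e,c,z](ρ[z/v](ρ[c/g](ρ[e/d]((T ⋈[d=h] U))))) → 4
  (S − π[e,c,z](ρ[z/v](ρ[c/g](ρ[e/d]((T ⋈[d=h] U)))))) → 6
  T → 6
  ((S − π[e,c,z](ρ[z/v](ρ[c/g](ρ[e/d]((T ⋈[d=h] U)))))) ⋈[c=d] T) → 4
  ρ[y/z](((S − π[e,c,z](ρ[z/v](ρ[c/g](ρ[e/d]((T ⋈[d=h] U)))))) ⋈[c=d] T)) → 4

== RESULT ==
e | c | y | v | d
2 | 1 | p | q | 1
3 | 8 | q | p | 8
6 | 4 | t | p | 4
6 | 9 | q | p | 9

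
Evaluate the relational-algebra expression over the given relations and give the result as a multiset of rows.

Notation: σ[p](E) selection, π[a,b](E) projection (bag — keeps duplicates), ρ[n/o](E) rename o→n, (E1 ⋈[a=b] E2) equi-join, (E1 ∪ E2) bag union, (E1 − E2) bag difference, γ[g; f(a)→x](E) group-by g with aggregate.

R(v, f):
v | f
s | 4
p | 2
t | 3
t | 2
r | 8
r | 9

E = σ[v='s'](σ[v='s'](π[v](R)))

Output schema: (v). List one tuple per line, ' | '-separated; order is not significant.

Stepwise |·|:
  R → 6
  π[v](R) → 6
  σ[v='s'](π[v](R)) → 1
  σ[v='s'](σ[v='s'](π[v](R))) → 1

== RESULT ==
v
s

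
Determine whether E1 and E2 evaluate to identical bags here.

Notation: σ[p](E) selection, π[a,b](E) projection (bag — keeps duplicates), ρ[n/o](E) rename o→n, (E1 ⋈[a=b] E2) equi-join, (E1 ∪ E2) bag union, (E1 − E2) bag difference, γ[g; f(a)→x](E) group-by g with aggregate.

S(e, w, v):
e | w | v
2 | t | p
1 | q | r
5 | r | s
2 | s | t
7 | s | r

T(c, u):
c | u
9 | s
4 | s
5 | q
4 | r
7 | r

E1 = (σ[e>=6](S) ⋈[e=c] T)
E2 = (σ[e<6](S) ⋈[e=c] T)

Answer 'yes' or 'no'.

E1 row counts bottom-up:
  S → 5
  σ[e>=6](S) → 1
  T → 5
  (σ[e>=6](S) ⋈[e=c] T) → 1
E2 row counts bottom-up:
  S → 5
  σ[e<6](S) → 4
  T → 5
  (σ[e<6](S) ⋈[e=c] T) → 1

E1 result:
e | w | v | c | u
7 | s | r | 7 | r
E2 result:
e | w | v | c | u
5 | r | s | 5 | q
Witness: (5, 'r', 's', 5, 'q') appears 0× in E1 but 1× in E2.

no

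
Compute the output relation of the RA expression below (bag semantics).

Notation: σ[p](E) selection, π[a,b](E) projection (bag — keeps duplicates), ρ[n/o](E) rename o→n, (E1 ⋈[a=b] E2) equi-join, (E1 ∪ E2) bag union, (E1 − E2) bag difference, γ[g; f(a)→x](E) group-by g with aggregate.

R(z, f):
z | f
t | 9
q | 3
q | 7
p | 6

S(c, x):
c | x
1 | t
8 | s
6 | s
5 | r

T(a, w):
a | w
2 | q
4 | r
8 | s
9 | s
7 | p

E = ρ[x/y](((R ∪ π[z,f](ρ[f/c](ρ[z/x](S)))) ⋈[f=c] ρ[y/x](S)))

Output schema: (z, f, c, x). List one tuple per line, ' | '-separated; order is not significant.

Subexpression sizes:
  R → 4
  S → 4
  ρ[z/x](S) → 4
  ρ[f/c](ρ[z/x](S)) → 4
  π[z,f](ρ[f/c](ρ[z/x](S))) → 4
  (R ∪ π[z,f](ρ[f/c](ρ[z/x](S)))) → 8
  S → 4
  ρ[y/x](S) → 4
  ((R ∪ π[z,f](ρ[f/c](ρ[z/x](S)))) ⋈[f=c] ρ[y/x](S)) → 5
  ρ[x/y](((R ∪ π[z,f](ρ[f/c](ρ[z/x](S)))) ⋈[f=c] ρ[y/x](S))) → 5

== RESULT ==
z | f | c | x
p | 6 | 6 | s
r | 5 | 5 | r
s | 6 | 6 | s
s | 8 | 8 | s
t | 1 | 1 | t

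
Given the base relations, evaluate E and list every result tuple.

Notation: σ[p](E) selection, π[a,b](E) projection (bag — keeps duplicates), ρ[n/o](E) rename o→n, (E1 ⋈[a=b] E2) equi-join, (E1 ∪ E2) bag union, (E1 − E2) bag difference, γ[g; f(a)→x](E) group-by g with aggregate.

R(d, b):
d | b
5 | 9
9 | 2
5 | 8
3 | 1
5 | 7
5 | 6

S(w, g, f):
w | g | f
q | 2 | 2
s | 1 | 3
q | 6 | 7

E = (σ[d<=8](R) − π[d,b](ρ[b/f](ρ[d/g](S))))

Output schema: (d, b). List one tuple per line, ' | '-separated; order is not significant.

Per-node cardinality:
  R → 6
  σ[d<=8](R) → 5
  S → 3
  ρ[d/g](S) → 3
  ρ[b/f](ρ[d/g](S)) → 3
  π[d,b](ρ[b/f](ρ[d/g](S))) → 3
  (σ[d<=8](R) − π[d,b](ρ[b/f](ρ[d/g](S)))) → 5

== RESULT ==
d | b
3 | 1
5 | 6
5 | 7
5 | 8
5 | 9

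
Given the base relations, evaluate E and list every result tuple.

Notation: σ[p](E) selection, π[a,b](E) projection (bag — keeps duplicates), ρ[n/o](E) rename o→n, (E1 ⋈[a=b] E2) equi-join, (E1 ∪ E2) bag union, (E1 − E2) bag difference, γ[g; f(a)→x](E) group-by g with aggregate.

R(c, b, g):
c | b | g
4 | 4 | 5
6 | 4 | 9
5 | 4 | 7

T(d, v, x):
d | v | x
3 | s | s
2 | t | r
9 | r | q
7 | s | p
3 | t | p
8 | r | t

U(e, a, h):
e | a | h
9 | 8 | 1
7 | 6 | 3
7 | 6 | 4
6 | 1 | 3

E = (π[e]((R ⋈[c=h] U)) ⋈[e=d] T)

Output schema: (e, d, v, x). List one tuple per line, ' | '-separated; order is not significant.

Row counts bottom-up:
  R → 3
  U → 4
  (R ⋈[c=h] U) → 1
  π[e]((R ⋈[c=h] U)) → 1
  T → 6
  (π[e]((R ⋈[c=h] U)) ⋈[e=d] T) → 1

== RESULT ==
e | d | v | x
7 | 7 | s | p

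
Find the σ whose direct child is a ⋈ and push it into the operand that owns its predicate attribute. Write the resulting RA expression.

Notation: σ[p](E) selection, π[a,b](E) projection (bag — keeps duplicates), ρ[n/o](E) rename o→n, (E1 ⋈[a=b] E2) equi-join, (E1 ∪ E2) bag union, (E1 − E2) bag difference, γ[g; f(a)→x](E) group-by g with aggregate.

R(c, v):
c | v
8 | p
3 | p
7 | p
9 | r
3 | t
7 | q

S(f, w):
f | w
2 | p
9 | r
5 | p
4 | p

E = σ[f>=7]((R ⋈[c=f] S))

σ filters on f, owned by the right side.
E' = (R ⋈[c=f] σ[f>=7](S))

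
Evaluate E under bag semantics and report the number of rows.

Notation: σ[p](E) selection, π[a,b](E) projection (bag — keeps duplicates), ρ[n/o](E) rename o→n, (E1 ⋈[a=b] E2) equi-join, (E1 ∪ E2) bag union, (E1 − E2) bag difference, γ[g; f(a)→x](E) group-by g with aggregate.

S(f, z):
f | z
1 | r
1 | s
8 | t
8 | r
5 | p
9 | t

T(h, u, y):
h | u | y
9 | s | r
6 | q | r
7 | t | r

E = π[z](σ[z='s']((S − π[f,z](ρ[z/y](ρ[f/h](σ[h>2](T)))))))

Row counts bottom-up:
  S → 6
  T → 3
  σ[h>2](T) → 3
  ρ[f/h](σ[h>2](T)) → 3
  ρ[z/y](ρ[f/h](σ[h>2](T))) → 3
  π[f,z](ρ[z/y](ρ[f/h](σ[h>2](T)))) → 3
  (S − π[f,z](ρ[z/y](ρ[f/h](σ[h>2](T))))) → 6
  σ[z='s']((S − π[f,z](ρ[z/y](ρ[f/h](σ[h>2](T)))))) → 1
  π[z](σ[z='s']((S − π[f,z](ρ[z/y](ρ[f/h](σ[h>2](T))))))) → 1

|E| = 1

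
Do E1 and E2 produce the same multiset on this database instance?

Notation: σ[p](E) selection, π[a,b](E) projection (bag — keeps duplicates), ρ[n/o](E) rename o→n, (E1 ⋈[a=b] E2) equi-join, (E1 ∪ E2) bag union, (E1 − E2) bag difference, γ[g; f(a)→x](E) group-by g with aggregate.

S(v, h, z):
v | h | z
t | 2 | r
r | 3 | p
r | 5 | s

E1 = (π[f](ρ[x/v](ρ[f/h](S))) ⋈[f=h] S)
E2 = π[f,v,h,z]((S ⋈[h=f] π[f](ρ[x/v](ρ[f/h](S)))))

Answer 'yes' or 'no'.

E1 subexpression sizes:
  S → 3
  ρ[f/h](S) → 3
  ρ[x/v](ρ[f/h](S)) → 3
  π[f](ρ[x/v](ρ[f/h](S))) → 3
  S → 3
  (π[f](ρ[x/v](ρ[f/h](S))) ⋈[f=h] S) → 3
E2 subexpression sizes:
  S → 3
  S → 3
  ρ[f/h](S) → 3
  ρ[x/v](ρ[f/h](S)) → 3
  π[f](ρ[x/v](ρ[f/h](S))) → 3
  (S ⋈[h=f] π[f](ρ[x/v](ρ[f/h](S)))) → 3
  π[f,v,h,z]((S ⋈[h=f] π[f](ρ[x/v](ρ[f/h](S))))) → 3

E1 and E2 produce the same multiset:
f | v | h | z
2 | t | 2 | r
3 | r | 3 | p
5 | r | 5 | s

yes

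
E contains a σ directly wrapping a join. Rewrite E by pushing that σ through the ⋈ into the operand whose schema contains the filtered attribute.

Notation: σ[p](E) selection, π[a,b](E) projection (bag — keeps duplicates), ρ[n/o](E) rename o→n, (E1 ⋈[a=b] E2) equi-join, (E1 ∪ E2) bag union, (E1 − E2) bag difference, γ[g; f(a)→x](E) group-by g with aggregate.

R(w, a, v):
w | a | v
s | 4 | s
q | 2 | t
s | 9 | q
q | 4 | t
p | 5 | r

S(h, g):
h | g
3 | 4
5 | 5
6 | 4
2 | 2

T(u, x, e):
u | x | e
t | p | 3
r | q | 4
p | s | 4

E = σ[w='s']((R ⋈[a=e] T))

σ filters on w, owned by the left side.
E' = (σ[w='s'](R) ⋈[a=e] T)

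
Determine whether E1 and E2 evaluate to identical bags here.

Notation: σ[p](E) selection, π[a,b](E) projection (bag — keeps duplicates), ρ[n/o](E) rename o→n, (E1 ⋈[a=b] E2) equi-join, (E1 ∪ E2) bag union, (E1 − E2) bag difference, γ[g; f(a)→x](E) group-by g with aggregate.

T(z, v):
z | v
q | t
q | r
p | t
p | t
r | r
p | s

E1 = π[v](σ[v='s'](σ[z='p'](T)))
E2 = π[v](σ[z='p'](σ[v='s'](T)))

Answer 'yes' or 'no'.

E1 row counts bottom-up:
  T → 6
  σ[z='p'](T) → 3
  σ[v='s'](σ[z='p'](T)) → 1
  π[v](σ[v='s'](σ[z='p'](T))) → 1
E2 row counts bottom-up:
  T → 6
  σ[v='s'](T) → 1
  σ[z='p'](σ[v='s'](T)) → 1
  π[v](σ[z='p'](σ[v='s'](T))) → 1

E1 and E2 produce the same multiset:
v
s

yes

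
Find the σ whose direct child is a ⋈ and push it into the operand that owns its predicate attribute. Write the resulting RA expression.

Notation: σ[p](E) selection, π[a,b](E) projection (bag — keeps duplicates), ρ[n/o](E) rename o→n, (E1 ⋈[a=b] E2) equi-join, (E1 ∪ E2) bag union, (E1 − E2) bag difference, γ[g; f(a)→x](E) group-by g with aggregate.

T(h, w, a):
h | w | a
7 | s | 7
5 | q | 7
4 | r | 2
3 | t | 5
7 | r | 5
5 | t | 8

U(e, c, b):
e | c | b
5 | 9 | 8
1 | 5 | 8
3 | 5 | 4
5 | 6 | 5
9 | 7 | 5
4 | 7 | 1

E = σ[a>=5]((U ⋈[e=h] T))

σ filters on a, owned by the right side.
E' = (U ⋈[e=h] σ[a>=5](T))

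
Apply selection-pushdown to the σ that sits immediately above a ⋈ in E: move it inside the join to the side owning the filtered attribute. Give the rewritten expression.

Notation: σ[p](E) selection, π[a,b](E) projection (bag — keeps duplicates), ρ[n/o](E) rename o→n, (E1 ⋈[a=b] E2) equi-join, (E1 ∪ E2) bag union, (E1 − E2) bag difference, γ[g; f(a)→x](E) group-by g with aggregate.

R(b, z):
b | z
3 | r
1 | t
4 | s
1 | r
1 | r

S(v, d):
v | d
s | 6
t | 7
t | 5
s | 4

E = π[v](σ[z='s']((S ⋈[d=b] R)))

σ filters on z, owned by the right side.
E' = π[v]((S ⋈[d=b] σ[z='s'](R)))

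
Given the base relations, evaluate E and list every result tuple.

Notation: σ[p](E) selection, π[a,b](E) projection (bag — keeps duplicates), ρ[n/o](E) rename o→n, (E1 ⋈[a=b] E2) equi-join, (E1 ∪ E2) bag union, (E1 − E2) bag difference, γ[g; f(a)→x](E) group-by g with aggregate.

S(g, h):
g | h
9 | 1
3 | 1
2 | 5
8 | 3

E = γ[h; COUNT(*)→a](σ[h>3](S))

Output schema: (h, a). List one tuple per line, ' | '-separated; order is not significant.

Stepwise |·|:
  S → 4
  σ[h>3](S) → 1
  γ[h; COUNT(*)→a](σ[h>3](S)) → 1

== RESULT ==
h | a
5 | 1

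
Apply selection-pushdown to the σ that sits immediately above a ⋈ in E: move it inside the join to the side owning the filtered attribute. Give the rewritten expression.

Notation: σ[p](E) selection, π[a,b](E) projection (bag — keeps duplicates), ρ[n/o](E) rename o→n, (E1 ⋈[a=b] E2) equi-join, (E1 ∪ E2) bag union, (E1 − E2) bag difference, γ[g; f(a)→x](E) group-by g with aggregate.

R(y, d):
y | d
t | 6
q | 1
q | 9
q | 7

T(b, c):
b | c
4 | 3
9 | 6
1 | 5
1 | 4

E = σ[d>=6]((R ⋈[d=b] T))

σ filters on d, owned by the left side.
E' = (σ[d>=6](R) ⋈[d=b] T)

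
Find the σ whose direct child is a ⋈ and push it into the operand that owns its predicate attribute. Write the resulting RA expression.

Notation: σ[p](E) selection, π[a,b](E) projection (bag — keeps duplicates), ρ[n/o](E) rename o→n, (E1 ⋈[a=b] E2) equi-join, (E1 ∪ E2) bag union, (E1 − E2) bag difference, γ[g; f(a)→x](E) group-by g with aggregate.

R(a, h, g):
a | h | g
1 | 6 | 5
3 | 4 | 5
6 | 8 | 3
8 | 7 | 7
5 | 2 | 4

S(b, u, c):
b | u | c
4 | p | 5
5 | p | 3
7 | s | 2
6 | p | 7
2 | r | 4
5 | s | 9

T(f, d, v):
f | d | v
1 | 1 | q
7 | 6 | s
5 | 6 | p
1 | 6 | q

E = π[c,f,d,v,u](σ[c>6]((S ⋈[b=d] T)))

σ filters on c, owned by the left side.
E' = π[c,f,d,v,u]((σ[c>6](S) ⋈[b=d] T))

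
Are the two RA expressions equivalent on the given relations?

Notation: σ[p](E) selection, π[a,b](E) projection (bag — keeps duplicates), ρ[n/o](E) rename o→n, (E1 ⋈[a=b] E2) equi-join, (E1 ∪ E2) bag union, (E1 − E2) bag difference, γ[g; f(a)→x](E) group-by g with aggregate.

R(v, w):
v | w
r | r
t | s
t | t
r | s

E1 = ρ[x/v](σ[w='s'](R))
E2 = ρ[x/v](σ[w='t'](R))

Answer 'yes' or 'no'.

E1 per-node cardinality:
  R → 4
  σ[w='s'](R) → 2
  ρ[x/v](σ[w='s'](R)) → 2
E2 per-node cardinality:
  R → 4
  σ[w='t'](R) → 1
  ρ[x/v](σ[w='t'](R)) → 1

E1 result:
x | w
r | s
t | s
E2 result:
x | w
t | t
Witness: ('t', 't') appears 0× in E1 but 1× in E2.

no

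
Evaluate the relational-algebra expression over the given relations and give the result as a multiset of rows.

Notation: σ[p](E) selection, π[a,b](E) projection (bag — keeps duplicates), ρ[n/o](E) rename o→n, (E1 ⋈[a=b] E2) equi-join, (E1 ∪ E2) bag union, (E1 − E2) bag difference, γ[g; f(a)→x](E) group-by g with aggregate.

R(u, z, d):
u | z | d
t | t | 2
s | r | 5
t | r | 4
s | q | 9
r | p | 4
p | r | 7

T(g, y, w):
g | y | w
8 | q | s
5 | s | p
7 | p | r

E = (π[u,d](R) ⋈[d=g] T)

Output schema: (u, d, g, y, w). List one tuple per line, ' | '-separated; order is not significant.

Row counts bottom-up:
  R → 6
  π[u,d](R) → 6
  T → 3
  (π[u,d](R) ⋈[d=g] T) → 2

== RESULT ==
u | d | g | y | w
p | 7 | 7 | p | r
s | 5 | 5 | s | p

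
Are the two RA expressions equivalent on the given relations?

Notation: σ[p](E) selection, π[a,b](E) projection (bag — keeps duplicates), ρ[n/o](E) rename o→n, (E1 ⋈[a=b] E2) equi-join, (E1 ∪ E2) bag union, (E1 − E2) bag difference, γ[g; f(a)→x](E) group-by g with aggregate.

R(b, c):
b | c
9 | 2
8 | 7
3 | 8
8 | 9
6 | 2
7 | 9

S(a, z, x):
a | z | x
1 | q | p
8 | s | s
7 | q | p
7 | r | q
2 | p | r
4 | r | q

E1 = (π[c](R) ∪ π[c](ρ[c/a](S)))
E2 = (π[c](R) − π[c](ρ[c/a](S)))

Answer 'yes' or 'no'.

E1 subexpression sizes:
  R → 6
  π[c](R) → 6
  S → 6
  ρ[c/a](S) → 6
  π[c](ρ[c/a](S)) → 6
  (π[c](R) ∪ π[c](ρ[c/a](S))) → 12
E2 subexpression sizes:
  R → 6
  π[c](R) → 6
  S → 6
  ρ[c/a](S) → 6
  π[c](ρ[c/a](S)) → 6
  (π[c](R) − π[c](ρ[c/a](S))) → 3

E1 result:
c
1
2
2
2
4
7
7
7
8
8
9
9
E2 result:
c
2
9
9
Witness: (1,) appears 1× in E1 but 0× in E2.

no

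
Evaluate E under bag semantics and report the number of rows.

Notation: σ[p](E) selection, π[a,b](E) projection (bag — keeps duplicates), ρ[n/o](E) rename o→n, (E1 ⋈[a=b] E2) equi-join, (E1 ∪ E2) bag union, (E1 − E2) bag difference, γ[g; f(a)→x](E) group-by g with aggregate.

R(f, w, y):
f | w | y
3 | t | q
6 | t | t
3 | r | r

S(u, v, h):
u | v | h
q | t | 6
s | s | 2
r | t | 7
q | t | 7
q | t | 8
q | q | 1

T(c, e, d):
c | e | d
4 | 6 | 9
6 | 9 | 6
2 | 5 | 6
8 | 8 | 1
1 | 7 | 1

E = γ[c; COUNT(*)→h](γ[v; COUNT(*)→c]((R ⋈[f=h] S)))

Subexpression sizes:
  R → 3
  S → 6
  (R ⋈[f=h] S) → 1
  γ[v; COUNT(*)→c]((R ⋈[f=h] S)) → 1
  γ[c; COUNT(*)→h](γ[v; COUNT(*)→c]((R ⋈[f=h] S))) → 1

|E| = 1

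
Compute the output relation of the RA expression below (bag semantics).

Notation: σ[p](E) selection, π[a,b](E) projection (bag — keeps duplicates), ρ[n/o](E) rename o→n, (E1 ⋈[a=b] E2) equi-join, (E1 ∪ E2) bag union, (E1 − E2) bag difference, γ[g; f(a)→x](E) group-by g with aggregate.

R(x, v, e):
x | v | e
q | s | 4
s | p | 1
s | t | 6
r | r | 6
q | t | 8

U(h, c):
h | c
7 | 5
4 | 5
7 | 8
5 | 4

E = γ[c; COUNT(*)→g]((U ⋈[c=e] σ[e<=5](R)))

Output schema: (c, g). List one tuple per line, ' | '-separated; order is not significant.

Stepwise |·|:
  U → 4
  R → 5
  σ[e<=5](R) → 2
  (U ⋈[c=e] σ[e<=5](R)) → 1
  γ[c; COUNT(*)→g]((U ⋈[c=e] σ[e<=5](R))) → 1

== RESULT ==
c | g
4 | 1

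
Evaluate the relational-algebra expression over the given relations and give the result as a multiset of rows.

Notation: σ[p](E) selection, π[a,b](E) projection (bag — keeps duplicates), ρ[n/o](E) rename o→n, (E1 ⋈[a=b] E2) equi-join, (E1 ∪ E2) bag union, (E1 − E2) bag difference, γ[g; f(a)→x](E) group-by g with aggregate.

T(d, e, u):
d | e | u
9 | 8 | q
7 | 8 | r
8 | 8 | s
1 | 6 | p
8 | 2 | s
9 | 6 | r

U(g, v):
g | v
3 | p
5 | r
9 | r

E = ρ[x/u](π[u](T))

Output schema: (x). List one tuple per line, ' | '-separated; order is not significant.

Subexpression sizes:
  T → 6
  π[u](T) → 6
  ρ[x/u](π[u](T)) → 6

== RESULT ==
x
p
q
r
r
s
s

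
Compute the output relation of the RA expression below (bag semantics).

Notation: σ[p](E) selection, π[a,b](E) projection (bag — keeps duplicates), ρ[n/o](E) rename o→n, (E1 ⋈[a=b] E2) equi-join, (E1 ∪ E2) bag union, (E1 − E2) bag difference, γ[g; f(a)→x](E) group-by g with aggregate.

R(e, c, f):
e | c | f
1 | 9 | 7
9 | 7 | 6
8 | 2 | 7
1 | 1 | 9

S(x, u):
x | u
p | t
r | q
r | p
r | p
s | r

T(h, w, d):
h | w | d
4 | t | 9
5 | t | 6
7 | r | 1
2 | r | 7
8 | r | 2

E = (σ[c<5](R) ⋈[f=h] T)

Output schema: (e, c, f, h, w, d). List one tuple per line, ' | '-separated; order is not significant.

Row counts bottom-up:
  R → 4
  σ[c<5](R) → 2
  T → 5
  (σ[c<5](R) ⋈[f=h] T) → 1

== RESULT ==
e | c | f | h | w | d
8 | 2 | 7 | 7 | r | 1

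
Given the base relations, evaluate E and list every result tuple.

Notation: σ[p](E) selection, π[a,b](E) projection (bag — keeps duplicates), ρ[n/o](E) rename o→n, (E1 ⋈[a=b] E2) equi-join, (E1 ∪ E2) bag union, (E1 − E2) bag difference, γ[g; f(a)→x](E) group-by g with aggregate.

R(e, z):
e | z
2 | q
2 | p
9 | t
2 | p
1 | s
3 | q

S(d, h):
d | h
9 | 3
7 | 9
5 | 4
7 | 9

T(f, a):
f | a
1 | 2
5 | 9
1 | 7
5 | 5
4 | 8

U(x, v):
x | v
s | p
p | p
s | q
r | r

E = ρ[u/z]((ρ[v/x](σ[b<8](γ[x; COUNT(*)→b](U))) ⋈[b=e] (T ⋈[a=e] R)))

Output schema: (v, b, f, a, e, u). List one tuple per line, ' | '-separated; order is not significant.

Per-node cardinality:
  U → 4
  γ[x; COUNT(*)→b](U) → 3
  σ[b<8](γ[x; COUNT(*)→b](U)) → 3
  ρ[v/x](σ[b<8](γ[x; COUNT(*)→b](U))) → 3
  T → 5
  R → 6
  (T ⋈[a=e] R) → 4
  (ρ[v/x](σ[b<8](γ[x; COUNT(*)→b](U))) ⋈[b=e] (T ⋈[a=e] R)) → 3
  ρ[u/z]((ρ[v/x](σ[b<8](γ[x; COUNT(*)→b](U))) ⋈[b=e] (T ⋈[a=e] R))) → 3

== RESULT ==
v | b | f | a | e | u
s | 2 | 1 | 2 | 2 | p
s | 2 | 1 | 2 | 2 | p
s | 2 | 1 | 2 | 2 | q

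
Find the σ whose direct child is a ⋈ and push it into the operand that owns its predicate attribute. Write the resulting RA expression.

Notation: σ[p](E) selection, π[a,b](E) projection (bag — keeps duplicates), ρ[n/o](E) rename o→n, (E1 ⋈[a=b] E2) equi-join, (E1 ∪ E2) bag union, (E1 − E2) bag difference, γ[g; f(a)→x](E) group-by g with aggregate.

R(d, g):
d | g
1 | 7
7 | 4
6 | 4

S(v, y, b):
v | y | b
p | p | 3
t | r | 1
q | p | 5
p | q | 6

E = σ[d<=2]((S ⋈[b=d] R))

σ filters on d, owned by the right side.
E' = (S ⋈[b=d] σ[d<=2](R))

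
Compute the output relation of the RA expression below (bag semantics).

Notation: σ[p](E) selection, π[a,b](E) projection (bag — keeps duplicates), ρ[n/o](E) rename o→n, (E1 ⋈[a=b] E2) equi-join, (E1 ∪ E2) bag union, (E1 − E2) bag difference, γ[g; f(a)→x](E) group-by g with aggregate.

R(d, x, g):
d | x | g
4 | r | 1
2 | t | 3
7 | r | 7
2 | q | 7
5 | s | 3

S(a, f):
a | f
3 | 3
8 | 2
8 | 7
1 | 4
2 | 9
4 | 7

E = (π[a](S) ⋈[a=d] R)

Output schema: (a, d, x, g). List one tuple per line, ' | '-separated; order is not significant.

Per-node cardinality:
  S → 6
  π[a](S) → 6
  R → 5
  (π[a](S) ⋈[a=d] R) → 3

== RESULT ==
a | d | x | g
2 | 2 | q | 7
2 | 2 | t | 3
4 | 4 | r | 1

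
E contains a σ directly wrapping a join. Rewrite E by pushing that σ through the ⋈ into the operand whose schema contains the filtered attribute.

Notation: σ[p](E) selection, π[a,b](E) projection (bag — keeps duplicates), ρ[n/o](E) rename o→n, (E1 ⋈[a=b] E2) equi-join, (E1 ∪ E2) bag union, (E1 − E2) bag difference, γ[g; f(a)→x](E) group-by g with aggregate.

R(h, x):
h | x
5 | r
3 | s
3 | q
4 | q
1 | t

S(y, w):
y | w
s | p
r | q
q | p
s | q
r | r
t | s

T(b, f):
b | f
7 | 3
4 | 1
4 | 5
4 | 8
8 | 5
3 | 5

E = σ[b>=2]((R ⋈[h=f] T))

σ filters on b, owned by the right side.
E' = (R ⋈[h=f] σ[b>=2](T))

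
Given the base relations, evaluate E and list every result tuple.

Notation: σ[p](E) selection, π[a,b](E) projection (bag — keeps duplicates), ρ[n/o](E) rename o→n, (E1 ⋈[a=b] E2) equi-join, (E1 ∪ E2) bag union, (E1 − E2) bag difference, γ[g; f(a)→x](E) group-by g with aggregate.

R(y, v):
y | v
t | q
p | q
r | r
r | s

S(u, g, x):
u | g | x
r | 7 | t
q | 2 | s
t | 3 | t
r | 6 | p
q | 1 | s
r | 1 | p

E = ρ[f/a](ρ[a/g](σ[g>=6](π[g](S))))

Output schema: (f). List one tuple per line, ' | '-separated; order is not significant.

Row counts bottom-up:
  S → 6
  π[g](S) → 6
  σ[g>=6](π[g](S)) → 2
  ρ[a/g](σ[g>=6](π[g](S))) → 2
  ρ[f/a](ρ[a/g](σ[g>=6](π[g](S)))) → 2

== RESULT ==
f
6
7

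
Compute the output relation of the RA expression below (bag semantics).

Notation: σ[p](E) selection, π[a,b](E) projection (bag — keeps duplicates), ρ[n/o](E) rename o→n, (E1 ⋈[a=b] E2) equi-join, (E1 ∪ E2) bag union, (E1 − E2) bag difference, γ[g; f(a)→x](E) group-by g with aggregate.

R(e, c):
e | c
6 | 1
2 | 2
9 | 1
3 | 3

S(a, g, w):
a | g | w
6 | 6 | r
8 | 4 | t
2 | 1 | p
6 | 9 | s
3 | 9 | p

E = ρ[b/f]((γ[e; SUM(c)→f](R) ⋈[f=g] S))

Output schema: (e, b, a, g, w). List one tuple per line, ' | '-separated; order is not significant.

Per-node cardinality:
  R → 4
  γ[e; SUM(c)→f](R) → 4
  S → 5
  (γ[e; SUM(c)→f](R) ⋈[f=g] S) → 2
  ρ[b/f]((γ[e; SUM(c)→f](R) ⋈[f=g] S)) → 2

== RESULT ==
e | b | a | g | w
6 | 1 | 2 | 1 | p
9 | 1 | 2 | 1 | p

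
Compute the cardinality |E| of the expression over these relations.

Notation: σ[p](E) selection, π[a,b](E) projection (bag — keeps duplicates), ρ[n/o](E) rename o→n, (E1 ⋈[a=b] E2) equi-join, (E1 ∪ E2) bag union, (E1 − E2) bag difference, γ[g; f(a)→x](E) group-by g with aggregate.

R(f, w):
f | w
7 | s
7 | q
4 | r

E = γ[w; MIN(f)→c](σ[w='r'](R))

Stepwise |·|:
  R → 3
  σ[w='r'](R) → 1
  γ[w; MIN(f)→c](σ[w='r'](R)) → 1

|E| = 1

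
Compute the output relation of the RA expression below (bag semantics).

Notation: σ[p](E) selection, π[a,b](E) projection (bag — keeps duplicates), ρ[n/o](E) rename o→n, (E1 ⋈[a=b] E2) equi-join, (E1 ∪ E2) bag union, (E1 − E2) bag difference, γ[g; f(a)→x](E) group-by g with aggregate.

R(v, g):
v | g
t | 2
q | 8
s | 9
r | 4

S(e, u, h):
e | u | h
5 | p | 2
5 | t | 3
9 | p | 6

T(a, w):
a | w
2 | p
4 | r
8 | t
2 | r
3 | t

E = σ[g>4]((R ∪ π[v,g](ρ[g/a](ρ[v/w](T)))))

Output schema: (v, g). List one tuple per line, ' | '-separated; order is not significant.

Subexpression sizes:
  R → 4
  T → 5
  ρ[v/w](T) → 5
  ρ[g/a](ρ[v/w](T)) → 5
  π[v,g](ρ[g/a](ρ[v/w](T))) → 5
  (R ∪ π[v,g](ρ[g/a](ρ[v/w](T)))) → 9
  σ[g>4]((R ∪ π[v,g](ρ[g/a](ρ[v/w](T))))) → 3

== RESULT ==
v | g
q | 8
s | 9
t | 8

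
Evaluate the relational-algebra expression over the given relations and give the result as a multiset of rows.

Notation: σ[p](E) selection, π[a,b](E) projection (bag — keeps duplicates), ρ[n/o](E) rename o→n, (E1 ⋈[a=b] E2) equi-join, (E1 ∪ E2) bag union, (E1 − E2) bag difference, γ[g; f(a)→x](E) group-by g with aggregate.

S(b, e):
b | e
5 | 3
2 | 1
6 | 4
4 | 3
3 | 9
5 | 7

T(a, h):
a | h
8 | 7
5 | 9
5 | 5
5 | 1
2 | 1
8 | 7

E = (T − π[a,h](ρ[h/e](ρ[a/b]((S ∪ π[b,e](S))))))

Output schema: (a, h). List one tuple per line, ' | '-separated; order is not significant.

Row counts bottom-up:
  T → 6
  S → 6
  S → 6
  π[b,e](S) → 6
  (S ∪ π[b,e](S)) → 12
  ρ[a/b]((S ∪ π[b,e](S))) → 12
  ρ[h/e](ρ[a/b]((S ∪ π[b,e](S)))) → 12
  π[a,h](ρ[h/e](ρ[a/b]((S ∪ π[b,e](S))))) → 12
  (T − π[a,h](ρ[h/e](ρ[a/b]((S ∪ π[b,e](S)))))) → 5

== RESULT ==
a | h
5 | 1
5 | 5
5 | 9
8 | 7
8 | 7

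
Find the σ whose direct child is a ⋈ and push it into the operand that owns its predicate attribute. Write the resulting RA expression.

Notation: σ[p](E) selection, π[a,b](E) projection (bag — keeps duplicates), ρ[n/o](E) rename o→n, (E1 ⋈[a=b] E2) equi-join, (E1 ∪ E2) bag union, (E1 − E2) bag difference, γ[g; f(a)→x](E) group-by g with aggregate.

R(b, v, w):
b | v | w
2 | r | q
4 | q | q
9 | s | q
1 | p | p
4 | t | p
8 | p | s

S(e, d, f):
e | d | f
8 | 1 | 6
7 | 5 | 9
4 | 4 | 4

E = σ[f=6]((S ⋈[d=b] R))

σ filters on f, owned by the left side.
E' = (σ[f=6](S) ⋈[d=b] R)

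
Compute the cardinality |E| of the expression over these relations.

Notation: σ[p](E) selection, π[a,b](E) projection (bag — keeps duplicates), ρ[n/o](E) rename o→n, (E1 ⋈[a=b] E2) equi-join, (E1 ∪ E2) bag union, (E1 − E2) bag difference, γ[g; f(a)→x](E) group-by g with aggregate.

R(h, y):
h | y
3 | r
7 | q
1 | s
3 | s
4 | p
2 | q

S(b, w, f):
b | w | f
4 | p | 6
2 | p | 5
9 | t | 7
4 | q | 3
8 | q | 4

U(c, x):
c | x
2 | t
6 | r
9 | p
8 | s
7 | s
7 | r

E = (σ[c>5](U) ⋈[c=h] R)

Per-node cardinality:
  U → 6
  σ[c>5](U) → 5
  R → 6
  (σ[c>5](U) ⋈[c=h] R) → 2

|E| = 2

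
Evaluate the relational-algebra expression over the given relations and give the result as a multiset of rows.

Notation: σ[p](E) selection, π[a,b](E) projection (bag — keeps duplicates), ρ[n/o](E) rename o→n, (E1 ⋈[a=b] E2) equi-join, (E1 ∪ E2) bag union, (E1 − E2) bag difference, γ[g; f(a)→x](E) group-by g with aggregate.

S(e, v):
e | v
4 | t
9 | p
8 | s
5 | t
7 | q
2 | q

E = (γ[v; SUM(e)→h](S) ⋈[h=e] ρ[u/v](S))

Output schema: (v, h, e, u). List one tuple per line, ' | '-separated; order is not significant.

Stepwise |·|:
  S → 6
  γ[v; SUM(e)→h](S) → 4
  S → 6
  ρ[u/v](S) → 6
  (γ[v; SUM(e)→h](S) ⋈[h=e] ρ[u/v](S)) → 4

== RESULT ==
v | h | e | u
p | 9 | 9 | p
q | 9 | 9 | p
s | 8 | 8 | s
t | 9 | 9 | p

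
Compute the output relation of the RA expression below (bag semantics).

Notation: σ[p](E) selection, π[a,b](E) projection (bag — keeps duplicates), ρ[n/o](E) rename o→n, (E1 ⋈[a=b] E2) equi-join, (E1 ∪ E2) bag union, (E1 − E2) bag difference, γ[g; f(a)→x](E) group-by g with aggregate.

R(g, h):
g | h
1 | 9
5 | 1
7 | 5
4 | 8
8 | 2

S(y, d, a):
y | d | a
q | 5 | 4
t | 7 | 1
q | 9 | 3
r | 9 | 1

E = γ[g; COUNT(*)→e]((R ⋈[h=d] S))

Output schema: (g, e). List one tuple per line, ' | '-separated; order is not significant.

Per-node cardinality:
  R → 5
  S → 4
  (R ⋈[h=d] S) → 3
  γ[g; COUNT(*)→e]((R ⋈[h=d] S)) → 2

== RESULT ==
g | e
1 | 2
7 | 1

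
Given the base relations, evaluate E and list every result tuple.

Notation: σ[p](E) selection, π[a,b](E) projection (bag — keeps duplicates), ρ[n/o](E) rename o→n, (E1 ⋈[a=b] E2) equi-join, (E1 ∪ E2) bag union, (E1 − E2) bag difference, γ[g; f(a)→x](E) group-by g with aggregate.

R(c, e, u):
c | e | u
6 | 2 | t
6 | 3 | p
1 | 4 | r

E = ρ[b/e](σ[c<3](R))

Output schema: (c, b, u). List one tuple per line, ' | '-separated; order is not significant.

Subexpression sizes:
  R → 3
  σ[c<3](R) → 1
  ρ[b/e](σ[c<3](R)) → 1

== RESULT ==
c | b | u
1 | 4 | r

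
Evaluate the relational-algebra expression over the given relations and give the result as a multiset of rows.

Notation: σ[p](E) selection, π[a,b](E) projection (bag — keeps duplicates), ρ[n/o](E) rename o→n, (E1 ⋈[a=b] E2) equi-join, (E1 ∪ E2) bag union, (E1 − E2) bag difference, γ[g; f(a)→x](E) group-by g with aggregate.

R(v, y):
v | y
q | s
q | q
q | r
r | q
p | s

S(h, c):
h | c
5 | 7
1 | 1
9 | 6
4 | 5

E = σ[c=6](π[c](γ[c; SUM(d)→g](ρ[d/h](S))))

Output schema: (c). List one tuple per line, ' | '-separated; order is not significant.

Row counts bottom-up:
  S → 4
  ρ[d/h](S) → 4
  γ[c; SUM(d)→g](ρ[d/h](S)) → 4
  π[c](γ[c; SUM(d)→g](ρ[d/h](S))) → 4
  σ[c=6](π[c](γ[c; SUM(d)→g](ρ[d/h](S)))) → 1

== RESULT ==
c
6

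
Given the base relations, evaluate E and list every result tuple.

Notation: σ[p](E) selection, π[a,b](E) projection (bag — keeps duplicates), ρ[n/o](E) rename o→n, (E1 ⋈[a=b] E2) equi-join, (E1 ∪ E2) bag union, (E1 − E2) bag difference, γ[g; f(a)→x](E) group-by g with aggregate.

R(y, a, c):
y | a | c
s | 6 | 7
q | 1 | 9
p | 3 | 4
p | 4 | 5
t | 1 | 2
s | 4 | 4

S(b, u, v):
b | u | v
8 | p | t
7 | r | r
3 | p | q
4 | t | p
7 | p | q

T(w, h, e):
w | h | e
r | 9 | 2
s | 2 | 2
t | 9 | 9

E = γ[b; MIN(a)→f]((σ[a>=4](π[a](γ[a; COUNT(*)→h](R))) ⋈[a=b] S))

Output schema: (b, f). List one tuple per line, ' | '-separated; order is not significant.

Row counts bottom-up:
  R → 6
  γ[a; COUNT(*)→h](R) → 4
  π[a](γ[a; COUNT(*)→h](R)) → 4
  σ[a>=4](π[a](γ[a; COUNT(*)→h](R))) → 2
  S → 5
  (σ[a>=4](π[a](γ[a; COUNT(*)→h](R))) ⋈[a=b] S) → 1
  γ[b; MIN(a)→f]((σ[a>=4](π[a](γ[a; COUNT(*)→h](R))) ⋈[a=b] S)) → 1

== RESULT ==
b | f
4 | 4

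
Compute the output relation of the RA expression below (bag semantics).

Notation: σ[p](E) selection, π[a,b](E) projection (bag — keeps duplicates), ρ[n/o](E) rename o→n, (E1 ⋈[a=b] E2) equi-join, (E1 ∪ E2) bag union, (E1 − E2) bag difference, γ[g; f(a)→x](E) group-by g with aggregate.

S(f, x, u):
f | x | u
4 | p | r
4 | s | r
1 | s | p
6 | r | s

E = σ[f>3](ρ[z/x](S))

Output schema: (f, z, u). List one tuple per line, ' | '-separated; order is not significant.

Row counts bottom-up:
  S → 4
  ρ[z/x](S) → 4
  σ[f>3](ρ[z/x](S)) → 3

== RESULT ==
f | z | u
4 | p | r
4 | s | r
6 | r | s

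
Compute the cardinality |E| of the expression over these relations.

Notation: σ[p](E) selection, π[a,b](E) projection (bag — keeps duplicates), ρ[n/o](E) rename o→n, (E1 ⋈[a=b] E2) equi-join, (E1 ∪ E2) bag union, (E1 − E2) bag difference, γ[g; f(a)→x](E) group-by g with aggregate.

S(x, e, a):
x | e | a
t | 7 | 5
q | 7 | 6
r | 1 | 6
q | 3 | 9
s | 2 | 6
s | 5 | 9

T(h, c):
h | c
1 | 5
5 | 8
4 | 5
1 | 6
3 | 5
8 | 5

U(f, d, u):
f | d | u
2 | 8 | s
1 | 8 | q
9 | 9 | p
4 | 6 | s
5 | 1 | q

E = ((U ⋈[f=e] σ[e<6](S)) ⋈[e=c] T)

Row counts bottom-up:
  U → 5
  S → 6
  σ[e<6](S) → 4
  (U ⋈[f=e] σ[e<6](S)) → 3
  T → 6
  ((U ⋈[f=e] σ[e<6](S)) ⋈[e=c] T) → 4

|E| = 4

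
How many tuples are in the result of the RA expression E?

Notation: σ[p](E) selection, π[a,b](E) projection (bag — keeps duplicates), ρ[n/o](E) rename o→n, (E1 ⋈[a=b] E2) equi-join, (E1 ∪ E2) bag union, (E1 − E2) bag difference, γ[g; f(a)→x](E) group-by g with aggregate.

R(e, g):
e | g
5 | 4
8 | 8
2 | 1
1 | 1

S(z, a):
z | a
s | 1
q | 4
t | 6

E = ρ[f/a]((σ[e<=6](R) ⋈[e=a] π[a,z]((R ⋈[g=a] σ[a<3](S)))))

Stepwise |·|:
  R → 4
  σ[e<=6](R) → 3
  R → 4
  S → 3
  σ[a<3](S) → 1
  (R ⋈[g=a] σ[a<3](S)) → 2
  π[a,z]((R ⋈[g=a] σ[a<3](S))) → 2
  (σ[e<=6](R) ⋈[e=a] π[a,z]((R ⋈[g=a] σ[a<3](S)))) → 2
  ρ[f/a]((σ[e<=6](R) ⋈[e=a] π[a,z]((R ⋈[g=a] σ[a<3](S))))) → 2

|E| = 2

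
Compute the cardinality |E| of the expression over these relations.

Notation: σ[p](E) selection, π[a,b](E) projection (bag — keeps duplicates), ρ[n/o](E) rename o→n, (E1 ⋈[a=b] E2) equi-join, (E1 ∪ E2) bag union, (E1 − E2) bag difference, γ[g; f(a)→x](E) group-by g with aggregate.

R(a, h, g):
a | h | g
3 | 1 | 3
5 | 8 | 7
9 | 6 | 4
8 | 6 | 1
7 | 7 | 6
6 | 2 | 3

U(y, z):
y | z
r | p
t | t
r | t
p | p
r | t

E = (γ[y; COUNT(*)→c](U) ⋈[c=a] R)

Row counts bottom-up:
  U → 5
  γ[y; COUNT(*)→c](U) → 3
  R → 6
  (γ[y; COUNT(*)→c](U) ⋈[c=a] R) → 1

|E| = 1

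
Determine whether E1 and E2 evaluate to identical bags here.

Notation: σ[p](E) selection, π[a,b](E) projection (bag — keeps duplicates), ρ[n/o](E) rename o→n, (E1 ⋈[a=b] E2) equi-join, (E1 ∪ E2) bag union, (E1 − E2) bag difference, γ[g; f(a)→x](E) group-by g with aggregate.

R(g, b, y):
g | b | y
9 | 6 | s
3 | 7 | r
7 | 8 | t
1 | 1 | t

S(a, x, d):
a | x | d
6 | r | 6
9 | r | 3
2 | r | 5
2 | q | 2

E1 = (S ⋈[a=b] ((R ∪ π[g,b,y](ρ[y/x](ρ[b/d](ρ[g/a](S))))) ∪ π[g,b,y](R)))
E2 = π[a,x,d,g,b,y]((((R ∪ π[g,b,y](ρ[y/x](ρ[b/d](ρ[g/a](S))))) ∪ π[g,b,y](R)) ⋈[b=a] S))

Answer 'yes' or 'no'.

E1 stepwise |·|:
  S → 4
  R → 4
  S → 4
  ρ[g/a](S) → 4
  ρ[b/d](ρ[g/a](S)) → 4
  ρ[y/x](ρ[b/d](ρ[g/a](S))) → 4
  π[g,b,y](ρ[y/x](ρ[b/d](ρ[g/a](S)))) → 4
  (R ∪ π[g,b,y](ρ[y/x](ρ[b/d](ρ[g/a](S))))) → 8
  R → 4
  π[g,b,y](R) → 4
  ((R ∪ π[g,b,y](ρ[y/x](ρ[b/d](ρ[g/a](S))))) ∪ π[g,b,y](R)) → 12
  (S ⋈[a=b] ((R ∪ π[g,b,y](ρ[y/x](ρ[b/d](ρ[g/a](S))))) ∪ π[g,b,y](R))) → 5
E2 stepwise |·|:
  R → 4
  S → 4
  ρ[g/a](S) → 4
  ρ[b/d](ρ[g/a](S)) → 4
  ρ[y/x](ρ[b/d](ρ[g/a](S))) → 4
  π[g,b,y](ρ[y/x](ρ[b/d](ρ[g/a](S)))) → 4
  (R ∪ π[g,b,y](ρ[y/x](ρ[b/d](ρ[g/a](S))))) → 8
  R → 4
  π[g,b,y](R) → 4
  ((R ∪ π[g,b,y](ρ[y/x](ρ[b/d](ρ[g/a](S))))) ∪ π[g,b,y](R)) → 12
  S → 4
  (((R ∪ π[g,b,y](ρ[y/x](ρ[b/d](ρ[g/a](S))))) ∪ π[g,b,y](R)) ⋈[b=a] S) → 5
  π[a,x,d,g,b,y]((((R ∪ π[g,b,y](ρ[y/x](ρ[b/d](ρ[g/a](S))))) ∪ π[g,b,y](R)) ⋈[b=a] S)) → 5

E1 and E2 produce the same multiset:
a | x | d | g | b | y
2 | q | 2 | 2 | 2 | q
2 | r | 5 | 2 | 2 | q
6 | r | 6 | 6 | 6 | r
6 | r | 6 | 9 | 6 | s
6 | r | 6 | 9 | 6 | s

yes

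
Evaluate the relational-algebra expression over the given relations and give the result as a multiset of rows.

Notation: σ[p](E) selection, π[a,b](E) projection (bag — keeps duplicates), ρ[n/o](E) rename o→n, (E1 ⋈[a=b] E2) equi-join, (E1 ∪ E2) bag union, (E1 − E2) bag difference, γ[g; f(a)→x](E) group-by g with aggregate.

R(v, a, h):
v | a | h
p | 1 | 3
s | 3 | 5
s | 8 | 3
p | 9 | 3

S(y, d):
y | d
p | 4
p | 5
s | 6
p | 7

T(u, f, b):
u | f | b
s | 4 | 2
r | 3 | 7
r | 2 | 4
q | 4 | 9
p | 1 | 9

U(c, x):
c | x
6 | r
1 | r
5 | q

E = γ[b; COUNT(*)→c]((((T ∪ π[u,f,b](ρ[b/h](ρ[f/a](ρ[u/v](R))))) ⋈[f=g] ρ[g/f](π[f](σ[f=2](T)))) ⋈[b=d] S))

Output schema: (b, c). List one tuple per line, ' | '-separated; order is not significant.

Per-node cardinality:
  T → 5
  R → 4
  ρ[u/v](R) → 4
  ρ[f/a](ρ[u/v](R)) → 4
  ρ[b/h](ρ[f/a](ρ[u/v](R))) → 4
  π[u,f,b](ρ[b/h](ρ[f/a](ρ[u/v](R)))) → 4
  (T ∪ π[u,f,b](ρ[b/h](ρ[f/a](ρ[u/v](R))))) → 9
  T → 5
  σ[f=2](T) → 1
  π[f](σ[f=2](T)) → 1
  ρ[g/f](π[f](σ[f=2](T))) → 1
  ((T ∪ π[u,f,b](ρ[b/h](ρ[f/a](ρ[u/v](R))))) ⋈[f=g] ρ[g/f](π[f](σ[f=2](T)))) → 1
  S → 4
  (((T ∪ π[u,f,b](ρ[b/h](ρ[f/a](ρ[u/v](R))))) ⋈[f=g] ρ[g/f](π[f](σ[f=2](T)))) ⋈[b=d] S) → 1
  γ[b; COUNT(*)→c]((((T ∪ π[u,f,b](ρ[b/h](ρ[f/a](ρ[u/v](R))))) ⋈[f=g] ρ[g/f](π[f](σ[f=2](T)))) ⋈[b=d] S)) → 1

== RESULT ==
b | c
4 | 1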